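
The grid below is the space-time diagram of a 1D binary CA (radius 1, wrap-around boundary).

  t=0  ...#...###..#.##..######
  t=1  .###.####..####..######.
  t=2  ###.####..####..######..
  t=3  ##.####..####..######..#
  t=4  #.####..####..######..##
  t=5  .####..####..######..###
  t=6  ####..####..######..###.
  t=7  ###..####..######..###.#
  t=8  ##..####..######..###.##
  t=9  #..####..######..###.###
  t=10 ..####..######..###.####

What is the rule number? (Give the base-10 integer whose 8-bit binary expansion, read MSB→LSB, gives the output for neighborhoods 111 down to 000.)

  [7] ### => #  t=0,i=8
  [6] ##. => .  t=0,i=9
  [5] #.# => #  t=0,i=13
  [4] #.. => .  t=0,i=0
  [3] .## => #  t=0,i=7
  [2] .#. => #  t=0,i=3
  [1] ..# => #  t=0,i=2
  [0] ... => #  t=0,i=1
  bits 10101111 = 175

175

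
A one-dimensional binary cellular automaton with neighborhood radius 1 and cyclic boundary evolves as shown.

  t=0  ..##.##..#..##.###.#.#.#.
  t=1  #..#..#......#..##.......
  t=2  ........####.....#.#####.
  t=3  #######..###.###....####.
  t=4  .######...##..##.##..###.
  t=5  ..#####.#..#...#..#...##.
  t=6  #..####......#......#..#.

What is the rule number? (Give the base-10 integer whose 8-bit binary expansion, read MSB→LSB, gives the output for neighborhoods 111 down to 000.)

  nb ###: next=#  (t=0,i=16, bit7=1)
  nb ##.: next=#  (t=0,i=3, bit6=1)
  nb #.#: next=.  (t=0,i=4, bit5=0)
  nb #..: next=.  (t=0,i=7, bit4=0)
  nb .##: next=.  (t=0,i=2, bit3=0)
  nb .#.: next=.  (t=0,i=9, bit2=0)
  nb ..#: next=.  (t=0,i=1, bit1=0)
  nb ...: next=#  (t=0,i=0, bit0=1)
  bits 11000001 = 193

193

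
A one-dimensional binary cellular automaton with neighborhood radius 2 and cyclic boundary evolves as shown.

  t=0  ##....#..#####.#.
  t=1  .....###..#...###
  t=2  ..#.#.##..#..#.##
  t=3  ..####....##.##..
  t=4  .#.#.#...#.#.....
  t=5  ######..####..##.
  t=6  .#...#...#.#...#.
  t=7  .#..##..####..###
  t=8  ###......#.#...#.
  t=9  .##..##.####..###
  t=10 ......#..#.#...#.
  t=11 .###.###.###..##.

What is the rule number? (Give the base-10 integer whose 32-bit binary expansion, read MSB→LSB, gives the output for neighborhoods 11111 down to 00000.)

  ##### -> .   bit 31 = 0  t=0,i=11
  ####. -> .   bit 30 = 0  t=0,i=12
  ###.# -> .   bit 29 = 0  t=0,i=13
  ###.. -> #   bit 28 = 1  t=1,i=7
  ##.## -> .   bit 27 = 0  t=3,i=12
  ##.#. -> #   bit 26 = 1  t=0,i=14
  ##..# -> .   bit 25 = 0  t=1,i=8
  ##... -> .   bit 24 = 0  t=0,i=2
  #.### -> .   bit 23 = 0  t=5,i=0
  #.##. -> .   bit 22 = 0  t=0,i=0
  #.#.# -> #   bit 21 = 1  t=0,i=15
  #.#.. -> #   bit 20 = 1  t=4,i=5
  #..## -> .   bit 19 = 0  t=0,i=8
  #..#. -> .   bit 18 = 0  t=1,i=9
  #...# -> .   bit 17 = 0  t=1,i=12
  #.... -> .   bit 16 = 0  t=0,i=3
  .#### -> #   bit 15 = 1  t=0,i=10
  .###. -> #   bit 14 = 1  t=1,i=6
  .##.# -> #   bit 13 = 1  t=3,i=11
  .##.. -> .   bit 12 = 0  t=0,i=1
  .#.## -> #   bit 11 = 1  t=0,i=16
  .#.#. -> #   bit 10 = 1  t=2,i=3
  .#..# -> #   bit 9 = 1  t=0,i=7
  .#... -> .   bit 8 = 0  t=1,i=11
  ..### -> .   bit 7 = 0  t=0,i=9
  ..##. -> .   bit 6 = 0  t=3,i=10
  ..#.# -> #   bit 5 = 1  t=2,i=2
  ..#.. -> #   bit 4 = 1  t=0,i=6
  ...## -> #   bit 3 = 1  t=1,i=4
  ...#. -> #   bit 2 = 1  t=0,i=5
  ....# -> .   bit 1 = 0  t=0,i=4
  ..... -> #   bit 0 = 1  t=1,i=2
  bits 00010100001100001110111000111101 = 338751037

338751037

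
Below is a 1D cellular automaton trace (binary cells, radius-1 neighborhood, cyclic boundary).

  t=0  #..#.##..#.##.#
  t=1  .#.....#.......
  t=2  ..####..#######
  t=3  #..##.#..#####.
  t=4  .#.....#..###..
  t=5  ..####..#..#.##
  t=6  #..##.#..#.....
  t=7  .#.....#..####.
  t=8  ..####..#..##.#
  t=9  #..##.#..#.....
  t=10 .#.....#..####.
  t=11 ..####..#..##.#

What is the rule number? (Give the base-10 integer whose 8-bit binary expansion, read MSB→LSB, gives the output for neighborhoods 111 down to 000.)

145

  ###|#  b7=1 t=2,i=3
  ##.|.  b6=0 t=0,i=0
  #.#|.  b5=0 t=0,i=4
  #..|#  b4=1 t=0,i=1
  .##|.  b3=0 t=0,i=5
  .#.|.  b2=0 t=0,i=3
  ..#|.  b1=0 t=0,i=2
  ...|#  b0=1 t=1,i=3
  bits 10010001 = 145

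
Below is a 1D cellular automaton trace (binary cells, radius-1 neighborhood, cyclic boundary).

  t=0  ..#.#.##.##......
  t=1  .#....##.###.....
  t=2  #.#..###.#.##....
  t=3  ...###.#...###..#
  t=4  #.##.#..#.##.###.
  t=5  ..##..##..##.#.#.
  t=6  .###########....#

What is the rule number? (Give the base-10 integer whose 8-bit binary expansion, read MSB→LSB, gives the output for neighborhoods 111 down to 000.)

90

  [7] ### => .  t=1,i=10
  [6] ##. => #  t=0,i=7
  [5] #.# => .  t=0,i=3
  [4] #.. => #  t=0,i=11
  [3] .## => #  t=0,i=6
  [2] .#. => .  t=0,i=2
  [1] ..# => #  t=0,i=1
  [0] ... => .  t=0,i=0
  bits 01011010 = 90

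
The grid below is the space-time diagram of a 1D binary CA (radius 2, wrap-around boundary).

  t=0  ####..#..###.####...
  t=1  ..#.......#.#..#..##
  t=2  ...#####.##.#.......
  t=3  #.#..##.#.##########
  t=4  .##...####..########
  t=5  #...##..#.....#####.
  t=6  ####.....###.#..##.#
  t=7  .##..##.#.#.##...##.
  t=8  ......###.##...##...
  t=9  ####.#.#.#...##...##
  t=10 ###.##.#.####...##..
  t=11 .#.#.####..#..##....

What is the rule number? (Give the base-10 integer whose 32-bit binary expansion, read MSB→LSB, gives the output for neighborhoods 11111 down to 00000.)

3425921325

  #####|#  b31=1 t=2,i=5
  ####.|#  b30=1 t=0,i=2
  ###.#|.  b29=0 t=0,i=11
  ###..|.  b28=0 t=0,i=3
  ##.##|#  b27=1 t=0,i=12
  ##.#.|#  b26=1 t=2,i=11
  ##..#|.  b25=0 t=0,i=4
  ##...|.  b24=0 t=0,i=17
  #.###|.  b23=0 t=0,i=13
  #.##.|.  b22=0 t=2,i=9
  #.#.#|#  b21=1 t=3,i=8
  #.#..|#  b20=1 t=1,i=12
  #..##|.  b19=0 t=0,i=8
  #..#.|.  b18=0 t=0,i=5
  #...#|#  b17=1 t=0,i=18
  #....|#  b16=1 t=1,i=4
  .####|.  b15=0 t=0,i=1
  .###.|#  b14=1 t=0,i=10
  .##.#|#  b13=1 t=2,i=10
  .##..|.  b12=0 t=1,i=19
  .#.##|#  b11=1 t=3,i=9
  .#.#.|.  b10=0 t=1,i=11
  .#..#|.  b9=0 t=0,i=7
  .#...|#  b8=1 t=1,i=3
  ..###|.  b7=0 t=0,i=0
  ..##.|.  b6=0 t=1,i=18
  ..#.#|#  b5=1 t=1,i=10
  ..#..|.  b4=0 t=0,i=6
  ...##|#  b3=1 t=0,i=19
  ...#.|#  b2=1 t=1,i=9
  ....#|.  b1=0 t=1,i=8
  .....|#  b0=1 t=1,i=5
  bits 11001100001100110110100100101101 = 3425921325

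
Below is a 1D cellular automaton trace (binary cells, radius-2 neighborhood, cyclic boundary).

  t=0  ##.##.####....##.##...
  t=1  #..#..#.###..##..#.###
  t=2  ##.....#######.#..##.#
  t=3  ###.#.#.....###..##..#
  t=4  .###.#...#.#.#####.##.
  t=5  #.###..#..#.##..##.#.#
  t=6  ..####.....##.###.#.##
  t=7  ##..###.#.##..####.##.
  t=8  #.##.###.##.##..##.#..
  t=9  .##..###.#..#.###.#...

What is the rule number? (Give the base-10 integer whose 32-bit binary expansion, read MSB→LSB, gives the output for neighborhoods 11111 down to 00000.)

2009746505

  nb #####: next=.  (t=2,i=9, bit31=0)
  nb ####.: next=#  (t=0,i=8, bit30=1)
  nb ###.#: next=#  (t=2,i=13, bit29=1)
  nb ###..: next=#  (t=0,i=9, bit28=1)
  nb ##.##: next=.  (t=0,i=2, bit27=0)
  nb ##.#.: next=#  (t=2,i=14, bit26=1)
  nb ##..#: next=#  (t=1,i=1, bit25=1)
  nb ##...: next=#  (t=0,i=10, bit24=1)
  nb #.###: next=#  (t=0,i=6, bit23=1)
  nb #.##.: next=#  (t=0,i=3, bit22=1)
  nb #.#.#: next=.  (t=3,i=4, bit21=0)
  nb #.#..: next=.  (t=2,i=15, bit20=0)
  nb #..##: next=#  (t=1,i=12, bit19=1)
  nb #..#.: next=.  (t=1,i=2, bit18=0)
  nb #...#: next=#  (t=0,i=20, bit17=1)
  nb #....: next=.  (t=0,i=11, bit16=0)
  nb .####: next=.  (t=0,i=7, bit15=0)
  nb .###.: next=#  (t=1,i=9, bit14=1)
  nb .##.#: next=.  (t=0,i=1, bit13=0)
  nb .##..: next=.  (t=0,i=18, bit12=0)
  nb .#.##: next=#  (t=1,i=7, bit11=1)
  nb .#.#.: next=#  (t=3,i=5, bit10=1)
  nb .#..#: next=.  (t=1,i=4, bit9=0)
  nb .#...: next=.  (t=3,i=7, bit8=0)
  nb ..###: next=.  (t=2,i=7, bit7=0)
  nb ..##.: next=#  (t=0,i=0, bit6=1)
  nb ..#.#: next=.  (t=1,i=6, bit5=0)
  nb ..#..: next=.  (t=1,i=3, bit4=0)
  nb ...##: next=#  (t=0,i=13, bit3=1)
  nb ...#.: next=.  (t=4,i=8, bit2=0)
  nb ....#: next=.  (t=0,i=12, bit1=0)
  nb .....: next=#  (t=2,i=4, bit0=1)
  bits 01110111110010100100110001001001 = 2009746505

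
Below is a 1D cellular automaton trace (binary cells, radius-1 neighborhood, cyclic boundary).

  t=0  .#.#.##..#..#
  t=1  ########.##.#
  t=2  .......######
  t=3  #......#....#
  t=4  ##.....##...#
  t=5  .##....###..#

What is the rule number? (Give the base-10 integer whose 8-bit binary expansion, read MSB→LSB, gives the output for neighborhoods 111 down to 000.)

  nb ###: next=.  (t=1,i=0, bit7=0)
  nb ##.: next=#  (t=0,i=6, bit6=1)
  nb #.#: next=#  (t=0,i=0, bit5=1)
  nb #..: next=#  (t=0,i=7, bit4=1)
  nb .##: next=#  (t=0,i=5, bit3=1)
  nb .#.: next=#  (t=0,i=1, bit2=1)
  nb ..#: next=.  (t=0,i=8, bit1=0)
  nb ...: next=.  (t=2,i=1, bit0=0)
  bits 01111100 = 124

124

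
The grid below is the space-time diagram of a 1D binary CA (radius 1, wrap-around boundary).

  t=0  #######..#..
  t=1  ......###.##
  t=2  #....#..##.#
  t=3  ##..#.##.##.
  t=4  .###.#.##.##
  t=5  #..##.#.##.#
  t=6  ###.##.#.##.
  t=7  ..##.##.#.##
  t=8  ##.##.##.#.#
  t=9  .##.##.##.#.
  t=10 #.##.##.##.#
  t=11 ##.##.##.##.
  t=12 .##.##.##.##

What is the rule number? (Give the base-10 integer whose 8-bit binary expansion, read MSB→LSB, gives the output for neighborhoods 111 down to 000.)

114

  [7] ### => .  t=0,i=1
  [6] ##. => #  t=0,i=6
  [5] #.# => #  t=1,i=9
  [4] #.. => #  t=0,i=7
  [3] .## => .  t=0,i=0
  [2] .#. => .  t=0,i=9
  [1] ..# => #  t=0,i=8
  [0] ... => .  t=1,i=1
  bits 01110010 = 114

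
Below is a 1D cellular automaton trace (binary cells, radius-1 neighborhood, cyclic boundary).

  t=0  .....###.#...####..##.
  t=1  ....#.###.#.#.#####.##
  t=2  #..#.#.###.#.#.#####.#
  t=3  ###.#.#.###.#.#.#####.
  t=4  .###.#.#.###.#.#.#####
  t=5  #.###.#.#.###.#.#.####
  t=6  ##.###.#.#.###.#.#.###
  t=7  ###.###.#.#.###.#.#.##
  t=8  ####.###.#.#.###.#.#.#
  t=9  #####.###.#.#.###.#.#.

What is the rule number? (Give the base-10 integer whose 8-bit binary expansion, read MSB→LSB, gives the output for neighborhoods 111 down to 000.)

242

  [7] ### => #  t=0,i=6
  [6] ##. => #  t=0,i=7
  [5] #.# => #  t=0,i=8
  [4] #.. => #  t=0,i=10
  [3] .## => .  t=0,i=5
  [2] .#. => .  t=0,i=9
  [1] ..# => #  t=0,i=4
  [0] ... => .  t=0,i=0
  bits 11110010 = 242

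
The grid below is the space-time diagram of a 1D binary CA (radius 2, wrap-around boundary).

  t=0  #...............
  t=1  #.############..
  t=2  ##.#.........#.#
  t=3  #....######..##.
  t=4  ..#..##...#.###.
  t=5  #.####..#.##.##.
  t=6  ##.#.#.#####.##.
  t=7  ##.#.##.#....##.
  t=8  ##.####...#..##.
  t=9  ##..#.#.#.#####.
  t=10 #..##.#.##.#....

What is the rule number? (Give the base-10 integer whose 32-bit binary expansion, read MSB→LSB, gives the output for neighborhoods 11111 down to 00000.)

  ##### -> .   bit 31 = 0  t=1,i=4
  ####. -> .   bit 30 = 0  t=1,i=12
  ###.# -> .   bit 29 = 0  t=2,i=1
  ###.. -> #   bit 28 = 1  t=1,i=13
  ##.## -> .   bit 27 = 0  t=5,i=12
  ##.#. -> .   bit 26 = 0  t=2,i=2
  ##..# -> .   bit 25 = 0  t=1,i=14
  ##... -> .   bit 24 = 0  t=4,i=7
  #.### -> .   bit 23 = 0  t=1,i=2
  #.##. -> #   bit 22 = 1  t=5,i=10
  #.#.# -> #   bit 21 = 1  t=5,i=0
  #.#.. -> .   bit 20 = 0  t=2,i=3
  #..## -> #   bit 19 = 1  t=3,i=12
  #..#. -> #   bit 18 = 1  t=1,i=15
  #...# -> #   bit 17 = 1  t=4,i=0
  #.... -> #   bit 16 = 1  t=0,i=2
  .#### -> #   bit 15 = 1  t=1,i=3
  .###. -> #   bit 14 = 1  t=2,i=0
  .##.# -> #   bit 13 = 1  t=3,i=14
  .##.. -> .   bit 12 = 0  t=4,i=6
  .#.## -> #   bit 11 = 1  t=1,i=1
  .#.#. -> .   bit 10 = 0  t=6,i=4
  .#..# -> #   bit 9 = 1  t=4,i=3
  .#... -> .   bit 8 = 0  t=0,i=1
  ..### -> #   bit 7 = 1  t=3,i=5
  ..##. -> #   bit 6 = 1  t=3,i=13
  ..#.# -> #   bit 5 = 1  t=1,i=0
  ..#.. -> #   bit 4 = 1  t=0,i=0
  ...## -> .   bit 3 = 0  t=3,i=4
  ...#. -> .   bit 2 = 0  t=0,i=15
  ....# -> .   bit 1 = 0  t=0,i=14
  ..... -> #   bit 0 = 1  t=0,i=3
  bits 00010000011011111110101011110001 = 275770097

275770097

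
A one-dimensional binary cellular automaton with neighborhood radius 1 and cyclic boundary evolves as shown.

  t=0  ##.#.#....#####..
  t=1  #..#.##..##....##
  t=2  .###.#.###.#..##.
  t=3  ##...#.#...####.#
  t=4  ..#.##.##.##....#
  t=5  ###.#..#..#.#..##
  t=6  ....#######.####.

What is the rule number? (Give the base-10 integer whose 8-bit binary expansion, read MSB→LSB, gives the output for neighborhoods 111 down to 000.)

  nb ###: next=.  (t=0,i=11, bit7=0)
  nb ##.: next=.  (t=0,i=1, bit6=0)
  nb #.#: next=.  (t=0,i=2, bit5=0)
  nb #..: next=#  (t=0,i=6, bit4=1)
  nb .##: next=#  (t=0,i=0, bit3=1)
  nb .#.: next=#  (t=0,i=3, bit2=1)
  nb ..#: next=#  (t=0,i=9, bit1=1)
  nb ...: next=.  (t=0,i=7, bit0=0)
  bits 00011110 = 30

30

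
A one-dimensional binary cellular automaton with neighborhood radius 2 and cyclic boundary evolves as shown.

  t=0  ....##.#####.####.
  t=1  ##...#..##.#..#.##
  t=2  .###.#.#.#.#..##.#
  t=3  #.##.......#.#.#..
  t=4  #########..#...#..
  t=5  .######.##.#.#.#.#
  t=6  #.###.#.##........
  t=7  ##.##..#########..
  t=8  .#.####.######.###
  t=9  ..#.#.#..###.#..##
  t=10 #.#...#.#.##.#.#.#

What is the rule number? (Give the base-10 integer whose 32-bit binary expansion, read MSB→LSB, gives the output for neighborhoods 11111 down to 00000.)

  [31] ##### => #  t=0,i=9
  [30] ####. => .  t=0,i=10
  [29] ###.# => #  t=0,i=11
  [28] ###.. => #  t=0,i=16
  [27] ##.## => .  t=0,i=6
  [26] ##.#. => .  t=1,i=10
  [25] ##..# => #  t=4,i=9
  [24] ##... => #  t=0,i=17
  [23] #.### => .  t=0,i=7
  [22] #.##. => #  t=3,i=2
  [21] #.#.# => .  t=2,i=5
  [20] #.#.. => #  t=1,i=11
  [19] #..## => #  t=1,i=7
  [18] #..#. => .  t=1,i=13
  [17] #...# => #  t=1,i=3
  [16] #.... => #  t=0,i=0
  [15] .#### => #  t=0,i=8
  [14] .###. => #  t=2,i=2
  [13] .##.# => #  t=0,i=5
  [12] .##.. => #  t=3,i=3
  [11] .#.## => #  t=1,i=15
  [10] .#.#. => .  t=2,i=6
  [9] .#..# => .  t=1,i=6
  [8] .#... => .  t=4,i=12
  [7] ..### => .  t=4,i=0
  [6] ..##. => .  t=0,i=4
  [5] ..#.# => #  t=1,i=14
  [4] ..#.. => #  t=1,i=5
  [3] ...## => .  t=0,i=3
  [2] ...#. => .  t=1,i=4
  [1] ....# => .  t=0,i=2
  [0] ..... => #  t=0,i=1
  bits 10110011010110111111100000110001 = 3009148977

3009148977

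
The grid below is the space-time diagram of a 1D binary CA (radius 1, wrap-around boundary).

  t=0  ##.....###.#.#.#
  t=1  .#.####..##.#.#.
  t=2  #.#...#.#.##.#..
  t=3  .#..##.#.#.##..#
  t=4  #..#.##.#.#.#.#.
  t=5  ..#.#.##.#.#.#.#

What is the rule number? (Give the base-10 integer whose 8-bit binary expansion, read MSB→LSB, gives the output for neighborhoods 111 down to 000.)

  ### -> .   bit 7 = 0  t=0,i=0
  ##. -> #   bit 6 = 1  t=0,i=1
  #.# -> #   bit 5 = 1  t=0,i=10
  #.. -> .   bit 4 = 0  t=0,i=2
  .## -> .   bit 3 = 0  t=0,i=7
  .#. -> .   bit 2 = 0  t=0,i=11
  ..# -> #   bit 1 = 1  t=0,i=6
  ... -> #   bit 0 = 1  t=0,i=3
  bits 01100011 = 99

99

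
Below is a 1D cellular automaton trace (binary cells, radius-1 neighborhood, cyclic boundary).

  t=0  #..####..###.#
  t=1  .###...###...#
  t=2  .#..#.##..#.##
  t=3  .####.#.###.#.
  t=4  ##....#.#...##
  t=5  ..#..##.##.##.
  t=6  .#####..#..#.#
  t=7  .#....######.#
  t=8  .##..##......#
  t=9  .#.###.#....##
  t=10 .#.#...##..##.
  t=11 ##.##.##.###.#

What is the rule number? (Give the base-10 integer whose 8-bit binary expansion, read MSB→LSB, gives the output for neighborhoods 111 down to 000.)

  [7] ### => .  t=0,i=4
  [6] ##. => .  t=0,i=0
  [5] #.# => .  t=0,i=12
  [4] #.. => #  t=0,i=1
  [3] .## => #  t=0,i=3
  [2] .#. => #  t=1,i=13
  [1] ..# => #  t=0,i=2
  [0] ... => .  t=1,i=5
  bits 00011110 = 30

30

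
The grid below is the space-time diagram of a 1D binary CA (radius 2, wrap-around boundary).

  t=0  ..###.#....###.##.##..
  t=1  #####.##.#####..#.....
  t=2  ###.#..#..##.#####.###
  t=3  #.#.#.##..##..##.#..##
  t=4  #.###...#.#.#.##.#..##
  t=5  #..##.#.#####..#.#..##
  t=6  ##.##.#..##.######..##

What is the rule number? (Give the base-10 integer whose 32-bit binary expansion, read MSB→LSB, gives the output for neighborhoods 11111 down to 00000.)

2989942267

  [31] ##### => #  t=1,i=2
  [30] ####. => .  t=1,i=3
  [29] ###.# => #  t=0,i=4
  [28] ###.. => #  t=1,i=13
  [27] ##.## => .  t=0,i=14
  [26] ##.#. => .  t=0,i=5
  [25] ##..# => #  t=1,i=14
  [24] ##... => .  t=0,i=20
  [23] #.### => .  t=1,i=9
  [22] #.##. => .  t=0,i=15
  [21] #.#.# => #  t=3,i=2
  [20] #.#.. => #  t=0,i=6
  [19] #..## => .  t=2,i=9
  [18] #..#. => #  t=1,i=15
  [17] #...# => #  t=4,i=6
  [16] #.... => .  t=0,i=8
  [15] .#### => #  t=1,i=1
  [14] .###. => #  t=0,i=3
  [13] .##.# => #  t=0,i=16
  [12] .##.. => .  t=0,i=19
  [11] .#.## => .  t=3,i=5
  [10] .#.#. => #  t=3,i=3
  [9] .#..# => .  t=2,i=5
  [8] .#... => #  t=0,i=7
  [7] ..### => #  t=0,i=2
  [6] ..##. => #  t=2,i=10
  [5] ..#.# => #  t=4,i=8
  [4] ..#.. => #  t=1,i=16
  [3] ...## => #  t=0,i=1
  [2] ...#. => .  t=4,i=7
  [1] ....# => #  t=0,i=0
  [0] ..... => #  t=1,i=19
  bits 10110010001101101110010111111011 = 2989942267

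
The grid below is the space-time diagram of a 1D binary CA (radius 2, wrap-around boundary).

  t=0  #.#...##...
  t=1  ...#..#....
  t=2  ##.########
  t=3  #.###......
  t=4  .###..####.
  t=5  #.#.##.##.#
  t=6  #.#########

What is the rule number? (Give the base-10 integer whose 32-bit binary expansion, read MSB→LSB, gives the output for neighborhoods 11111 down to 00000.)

1257106259

  ##### -> .   bit 31 = 0  t=2,i=5
  ####. -> #   bit 30 = 1  t=2,i=0
  ###.# -> .   bit 29 = 0  t=2,i=1
  ###.. -> .   bit 28 = 0  t=3,i=4
  ##.## -> #   bit 27 = 1  t=2,i=2
  ##.#. -> .   bit 26 = 0  t=5,i=1
  ##..# -> #   bit 25 = 1  t=4,i=4
  ##... -> .   bit 24 = 0  t=0,i=8
  #.### -> #   bit 23 = 1  t=2,i=3
  #.##. -> #   bit 22 = 1  t=5,i=4
  #.#.# -> #   bit 21 = 1  t=5,i=2
  #.#.. -> .   bit 20 = 0  t=0,i=2
  #..## -> #   bit 19 = 1  t=4,i=0
  #..#. -> #   bit 18 = 1  t=1,i=5
  #...# -> .   bit 17 = 0  t=0,i=4
  #.... -> #   bit 16 = 1  t=1,i=8
  .#### -> #   bit 15 = 1  t=2,i=4
  .###. -> #   bit 14 = 1  t=3,i=3
  .##.# -> #   bit 13 = 1  t=5,i=0
  .##.. -> .   bit 12 = 0  t=0,i=7
  .#.## -> #   bit 11 = 1  t=3,i=1
  .#.#. -> .   bit 10 = 0  t=0,i=1
  .#..# -> #   bit 9 = 1  t=1,i=4
  .#... -> #   bit 8 = 1  t=0,i=3
  ..### -> .   bit 7 = 0  t=4,i=1
  ..##. -> #   bit 6 = 1  t=0,i=6
  ..#.# -> .   bit 5 = 0  t=0,i=0
  ..#.. -> #   bit 4 = 1  t=1,i=3
  ...## -> .   bit 3 = 0  t=0,i=5
  ...#. -> .   bit 2 = 0  t=0,i=10
  ....# -> #   bit 1 = 1  t=1,i=1
  ..... -> #   bit 0 = 1  t=1,i=0
  bits 01001010111011011110101101010011 = 1257106259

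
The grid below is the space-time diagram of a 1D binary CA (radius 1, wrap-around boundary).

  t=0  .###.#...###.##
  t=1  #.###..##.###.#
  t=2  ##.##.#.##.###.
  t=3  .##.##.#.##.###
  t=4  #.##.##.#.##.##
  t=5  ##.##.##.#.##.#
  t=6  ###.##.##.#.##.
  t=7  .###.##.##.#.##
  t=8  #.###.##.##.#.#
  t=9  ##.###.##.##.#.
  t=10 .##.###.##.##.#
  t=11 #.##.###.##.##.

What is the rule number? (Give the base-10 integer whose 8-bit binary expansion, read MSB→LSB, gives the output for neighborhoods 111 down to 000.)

227

  ###|#  b7=1 t=0,i=2
  ##.|#  b6=1 t=0,i=3
  #.#|#  b5=1 t=0,i=0
  #..|.  b4=0 t=0,i=6
  .##|.  b3=0 t=0,i=1
  .#.|.  b2=0 t=0,i=5
  ..#|#  b1=1 t=0,i=8
  ...|#  b0=1 t=0,i=7
  bits 11100011 = 227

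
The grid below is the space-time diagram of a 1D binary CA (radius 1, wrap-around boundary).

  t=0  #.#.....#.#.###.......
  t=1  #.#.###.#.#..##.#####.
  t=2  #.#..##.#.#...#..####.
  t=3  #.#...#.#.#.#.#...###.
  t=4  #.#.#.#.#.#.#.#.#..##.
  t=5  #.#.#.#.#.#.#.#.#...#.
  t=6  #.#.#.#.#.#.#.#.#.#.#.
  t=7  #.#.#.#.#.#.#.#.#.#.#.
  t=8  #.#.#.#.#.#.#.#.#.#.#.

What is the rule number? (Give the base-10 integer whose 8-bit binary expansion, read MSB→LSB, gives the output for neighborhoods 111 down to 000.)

197

  [7] ### => #  t=0,i=13
  [6] ##. => #  t=0,i=14
  [5] #.# => .  t=0,i=1
  [4] #.. => .  t=0,i=3
  [3] .## => .  t=0,i=12
  [2] .#. => #  t=0,i=0
  [1] ..# => .  t=0,i=7
  [0] ... => #  t=0,i=4
  bits 11000101 = 197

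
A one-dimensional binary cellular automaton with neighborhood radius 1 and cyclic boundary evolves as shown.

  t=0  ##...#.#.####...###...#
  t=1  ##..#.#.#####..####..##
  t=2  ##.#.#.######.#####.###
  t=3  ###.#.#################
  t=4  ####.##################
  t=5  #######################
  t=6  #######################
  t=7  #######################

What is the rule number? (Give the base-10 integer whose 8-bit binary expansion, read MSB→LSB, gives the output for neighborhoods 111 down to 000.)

234

  nb ###: next=#  (t=0,i=0, bit7=1)
  nb ##.: next=#  (t=0,i=1, bit6=1)
  nb #.#: next=#  (t=0,i=6, bit5=1)
  nb #..: next=.  (t=0,i=2, bit4=0)
  nb .##: next=#  (t=0,i=9, bit3=1)
  nb .#.: next=.  (t=0,i=5, bit2=0)
  nb ..#: next=#  (t=0,i=4, bit1=1)
  nb ...: next=.  (t=0,i=3, bit0=0)
  bits 11101010 = 234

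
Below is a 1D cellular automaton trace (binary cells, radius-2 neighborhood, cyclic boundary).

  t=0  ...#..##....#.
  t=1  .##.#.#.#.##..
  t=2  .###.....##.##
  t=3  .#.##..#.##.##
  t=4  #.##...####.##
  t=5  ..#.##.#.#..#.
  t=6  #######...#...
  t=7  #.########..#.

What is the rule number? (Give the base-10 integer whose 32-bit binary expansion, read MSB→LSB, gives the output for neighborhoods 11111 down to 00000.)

  nb #####: next=#  (t=6,i=2, bit31=1)
  nb ####.: next=#  (t=4,i=9, bit30=1)
  nb ###.#: next=.  (t=4,i=0, bit29=0)
  nb ###..: next=#  (t=2,i=3, bit28=1)
  nb ##.##: next=.  (t=2,i=0, bit27=0)
  nb ##.#.: next=#  (t=1,i=3, bit26=1)
  nb ##..#: next=.  (t=3,i=5, bit25=0)
  nb ##...: next=#  (t=0,i=8, bit24=1)
  nb #.###: next=#  (t=2,i=1, bit23=1)
  nb #.##.: next=#  (t=1,i=10, bit22=1)
  nb #.#.#: next=.  (t=1,i=4, bit21=0)
  nb #.#..: next=.  (t=5,i=9, bit20=0)
  nb #..##: next=.  (t=0,i=5, bit19=0)
  nb #..#.: next=.  (t=3,i=6, bit18=0)
  nb #...#: next=#  (t=1,i=13, bit17=1)
  nb #....: next=.  (t=0,i=0, bit16=0)
  nb .####: next=.  (t=4,i=8, bit15=0)
  nb .###.: next=.  (t=2,i=2, bit14=0)
  nb .##.#: next=#  (t=1,i=2, bit13=1)
  nb .##..: next=.  (t=0,i=7, bit12=0)
  nb .#.##: next=#  (t=1,i=9, bit11=1)
  nb .#.#.: next=.  (t=1,i=5, bit10=0)
  nb .#..#: next=#  (t=0,i=4, bit9=1)
  nb .#...: next=.  (t=0,i=13, bit8=0)
  nb ..###: next=#  (t=4,i=7, bit7=1)
  nb ..##.: next=#  (t=0,i=6, bit6=1)
  nb ..#.#: next=#  (t=3,i=7, bit5=1)
  nb ..#..: next=.  (t=0,i=3, bit4=0)
  nb ...##: next=.  (t=1,i=0, bit3=0)
  nb ...#.: next=#  (t=0,i=2, bit2=1)
  nb ....#: next=#  (t=0,i=1, bit1=1)
  nb .....: next=.  (t=2,i=6, bit0=0)
  bits 11010101110000100010101011100110 = 3586271974

3586271974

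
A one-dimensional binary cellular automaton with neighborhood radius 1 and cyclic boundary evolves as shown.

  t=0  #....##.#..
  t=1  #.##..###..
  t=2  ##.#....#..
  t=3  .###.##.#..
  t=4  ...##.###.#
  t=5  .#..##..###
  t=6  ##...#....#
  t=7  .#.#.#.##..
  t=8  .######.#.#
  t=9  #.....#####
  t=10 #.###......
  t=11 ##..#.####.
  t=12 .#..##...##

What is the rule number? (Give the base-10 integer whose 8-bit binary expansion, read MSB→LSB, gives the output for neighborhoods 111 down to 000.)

101

  ###|.  b7=0 t=1,i=7
  ##.|#  b6=1 t=0,i=6
  #.#|#  b5=1 t=0,i=7
  #..|.  b4=0 t=0,i=1
  .##|.  b3=0 t=0,i=5
  .#.|#  b2=1 t=0,i=0
  ..#|.  b1=0 t=0,i=4
  ...|#  b0=1 t=0,i=2
  bits 01100101 = 101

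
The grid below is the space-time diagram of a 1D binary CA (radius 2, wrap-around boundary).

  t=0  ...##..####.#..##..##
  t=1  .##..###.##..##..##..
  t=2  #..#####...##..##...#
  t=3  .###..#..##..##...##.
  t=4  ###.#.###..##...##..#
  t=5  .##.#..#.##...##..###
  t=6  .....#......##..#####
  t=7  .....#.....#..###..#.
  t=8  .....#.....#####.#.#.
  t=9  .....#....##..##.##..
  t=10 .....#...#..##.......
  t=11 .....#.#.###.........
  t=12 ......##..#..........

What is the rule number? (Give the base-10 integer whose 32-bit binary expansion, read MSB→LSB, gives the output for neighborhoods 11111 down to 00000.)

1646937752

  #####|.  b31=0 t=2,i=5
  ####.|#  b30=1 t=0,i=9
  ###.#|#  b29=1 t=0,i=10
  ###..|.  b28=0 t=2,i=7
  ##.##|.  b27=0 t=1,i=8
  ##.#.|.  b26=0 t=0,i=11
  ##..#|#  b25=1 t=0,i=5
  ##...|.  b24=0 t=0,i=0
  #.###|.  b23=0 t=4,i=6
  #.##.|.  b22=0 t=1,i=9
  #.#.#|#  b21=1 t=4,i=4
  #.#..|.  b20=0 t=0,i=12
  #..##|#  b19=1 t=0,i=6
  #..#.|.  b18=0 t=3,i=5
  #...#|#  b17=1 t=0,i=1
  #....|.  b16=0 t=6,i=1
  .####|.  b15=0 t=0,i=8
  .###.|#  b14=1 t=1,i=6
  .##.#|.  b13=0 t=5,i=2
  .##..|.  b12=0 t=0,i=4
  .#.##|.  b11=0 t=4,i=5
  .#.#.|#  b10=1 t=8,i=18
  .#..#|#  b9=1 t=0,i=13
  .#...|.  b8=0 t=6,i=6
  ..###|#  b7=1 t=0,i=7
  ..##.|.  b6=0 t=0,i=3
  ..#.#|.  b5=0 t=5,i=7
  ..#..|#  b4=1 t=3,i=6
  ...##|#  b3=1 t=0,i=2
  ...#.|.  b2=0 t=6,i=4
  ....#|.  b1=0 t=6,i=3
  .....|.  b0=0 t=6,i=2
  bits 01100010001010100100011010011000 = 1646937752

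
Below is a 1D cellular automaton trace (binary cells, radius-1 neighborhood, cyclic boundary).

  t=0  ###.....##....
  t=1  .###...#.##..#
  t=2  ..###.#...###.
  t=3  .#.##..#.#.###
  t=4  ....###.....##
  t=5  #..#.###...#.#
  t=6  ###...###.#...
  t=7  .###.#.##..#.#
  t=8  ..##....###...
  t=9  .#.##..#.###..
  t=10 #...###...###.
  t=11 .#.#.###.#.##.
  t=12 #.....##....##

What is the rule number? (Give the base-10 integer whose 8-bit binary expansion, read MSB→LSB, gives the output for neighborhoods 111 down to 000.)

210

  ### -> #   bit 7 = 1  t=0,i=1
  ##. -> #   bit 6 = 1  t=0,i=2
  #.# -> .   bit 5 = 0  t=1,i=0
  #.. -> #   bit 4 = 1  t=0,i=3
  .## -> .   bit 3 = 0  t=0,i=0
  .#. -> .   bit 2 = 0  t=1,i=7
  ..# -> #   bit 1 = 1  t=0,i=7
  ... -> .   bit 0 = 0  t=0,i=4
  bits 11010010 = 210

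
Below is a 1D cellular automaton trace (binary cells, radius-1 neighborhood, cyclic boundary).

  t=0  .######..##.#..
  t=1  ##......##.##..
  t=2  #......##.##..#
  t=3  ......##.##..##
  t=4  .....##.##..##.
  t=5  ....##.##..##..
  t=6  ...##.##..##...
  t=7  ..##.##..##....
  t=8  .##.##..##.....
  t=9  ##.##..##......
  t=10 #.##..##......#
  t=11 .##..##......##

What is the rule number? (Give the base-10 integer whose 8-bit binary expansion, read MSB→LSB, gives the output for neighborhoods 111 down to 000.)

46

  ### -> .   bit 7 = 0  t=0,i=2
  ##. -> .   bit 6 = 0  t=0,i=6
  #.# -> #   bit 5 = 1  t=0,i=11
  #.. -> .   bit 4 = 0  t=0,i=7
  .## -> #   bit 3 = 1  t=0,i=1
  .#. -> #   bit 2 = 1  t=0,i=12
  ..# -> #   bit 1 = 1  t=0,i=0
  ... -> .   bit 0 = 0  t=0,i=14
  bits 00101110 = 46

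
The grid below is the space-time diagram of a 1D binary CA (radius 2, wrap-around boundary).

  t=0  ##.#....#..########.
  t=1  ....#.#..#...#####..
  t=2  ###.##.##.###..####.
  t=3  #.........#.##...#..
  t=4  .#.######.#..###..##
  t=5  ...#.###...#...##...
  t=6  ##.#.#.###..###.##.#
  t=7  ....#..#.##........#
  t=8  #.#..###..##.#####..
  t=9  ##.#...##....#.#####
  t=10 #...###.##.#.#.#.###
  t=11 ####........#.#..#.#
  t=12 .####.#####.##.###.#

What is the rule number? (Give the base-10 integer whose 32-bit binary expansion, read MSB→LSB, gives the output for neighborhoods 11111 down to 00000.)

  ##### -> #   bit 31 = 1  t=0,i=13
  ####. -> #   bit 30 = 1  t=0,i=17
  ###.# -> .   bit 29 = 0  t=0,i=18
  ###.. -> #   bit 28 = 1  t=1,i=17
  ##.## -> .   bit 27 = 0  t=0,i=19
  ##.#. -> .   bit 26 = 0  t=0,i=2
  ##..# -> #   bit 25 = 1  t=2,i=13
  ##... -> #   bit 24 = 1  t=1,i=18
  #.### -> #   bit 23 = 1  t=2,i=0
  #.##. -> .   bit 22 = 0  t=0,i=0
  #.#.# -> .   bit 21 = 0  t=4,i=1
  #.#.. -> .   bit 20 = 0  t=0,i=3
  #..## -> .   bit 19 = 0  t=0,i=10
  #..#. -> #   bit 18 = 1  t=1,i=8
  #...# -> #   bit 17 = 1  t=1,i=11
  #.... -> .   bit 16 = 0  t=0,i=5
  .#### -> .   bit 15 = 0  t=0,i=12
  .###. -> .   bit 14 = 0  t=2,i=1
  .##.# -> .   bit 13 = 0  t=0,i=1
  .##.. -> #   bit 12 = 1  t=3,i=13
  .#.## -> .   bit 11 = 0  t=3,i=11
  .#.#. -> #   bit 10 = 1  t=1,i=5
  .#..# -> #   bit 9 = 1  t=0,i=9
  .#... -> #   bit 8 = 1  t=0,i=4
  ..### -> .   bit 7 = 0  t=0,i=11
  ..##. -> .   bit 6 = 0  t=4,i=18
  ..#.# -> #   bit 5 = 1  t=1,i=4
  ..#.. -> .   bit 4 = 0  t=0,i=8
  ...## -> #   bit 3 = 1  t=1,i=12
  ...#. -> .   bit 2 = 0  t=0,i=7
  ....# -> #   bit 1 = 1  t=0,i=6
  ..... -> #   bit 0 = 1  t=1,i=0
  bits 11010011100001100001011100101011 = 3548780331

3548780331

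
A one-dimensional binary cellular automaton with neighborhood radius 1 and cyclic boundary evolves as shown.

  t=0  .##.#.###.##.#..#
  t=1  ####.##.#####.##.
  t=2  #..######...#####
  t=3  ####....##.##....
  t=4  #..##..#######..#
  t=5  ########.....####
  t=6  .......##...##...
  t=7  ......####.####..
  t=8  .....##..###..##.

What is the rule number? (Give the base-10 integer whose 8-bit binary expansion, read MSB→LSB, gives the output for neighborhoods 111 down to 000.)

  [7] ### => .  t=0,i=7
  [6] ##. => #  t=0,i=2
  [5] #.# => #  t=0,i=0
  [4] #.. => #  t=0,i=14
  [3] .## => #  t=0,i=1
  [2] .#. => .  t=0,i=4
  [1] ..# => #  t=0,i=15
  [0] ... => .  t=2,i=10
  bits 01111010 = 122

122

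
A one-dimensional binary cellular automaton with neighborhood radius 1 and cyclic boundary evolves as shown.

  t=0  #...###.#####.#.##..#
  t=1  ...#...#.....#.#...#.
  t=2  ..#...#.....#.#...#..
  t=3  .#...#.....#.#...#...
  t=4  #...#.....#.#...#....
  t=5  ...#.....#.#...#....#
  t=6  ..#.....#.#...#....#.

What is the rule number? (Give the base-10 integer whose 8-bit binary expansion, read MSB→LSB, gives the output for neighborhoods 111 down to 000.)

  ###|.  b7=0 t=0,i=5
  ##.|.  b6=0 t=0,i=0
  #.#|#  b5=1 t=0,i=7
  #..|.  b4=0 t=0,i=1
  .##|.  b3=0 t=0,i=4
  .#.|.  b2=0 t=0,i=14
  ..#|#  b1=1 t=0,i=3
  ...|.  b0=0 t=0,i=2
  bits 00100010 = 34

34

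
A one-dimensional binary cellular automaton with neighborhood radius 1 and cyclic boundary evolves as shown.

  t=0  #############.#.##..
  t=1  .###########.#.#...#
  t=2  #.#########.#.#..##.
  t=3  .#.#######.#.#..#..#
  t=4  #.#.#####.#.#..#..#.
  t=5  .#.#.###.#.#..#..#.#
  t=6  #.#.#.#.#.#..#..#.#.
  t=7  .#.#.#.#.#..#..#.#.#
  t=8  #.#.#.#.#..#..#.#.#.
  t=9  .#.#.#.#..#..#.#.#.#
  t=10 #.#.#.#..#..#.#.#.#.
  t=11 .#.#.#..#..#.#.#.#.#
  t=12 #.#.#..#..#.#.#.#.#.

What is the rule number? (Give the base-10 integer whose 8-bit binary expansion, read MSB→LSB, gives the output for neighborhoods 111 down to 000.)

  nb ###: next=#  (t=0,i=1, bit7=1)
  nb ##.: next=.  (t=0,i=12, bit6=0)
  nb #.#: next=#  (t=0,i=13, bit5=1)
  nb #..: next=.  (t=0,i=18, bit4=0)
  nb .##: next=.  (t=0,i=0, bit3=0)
  nb .#.: next=.  (t=0,i=14, bit2=0)
  nb ..#: next=#  (t=0,i=19, bit1=1)
  nb ...: next=#  (t=1,i=17, bit0=1)
  bits 10100011 = 163

163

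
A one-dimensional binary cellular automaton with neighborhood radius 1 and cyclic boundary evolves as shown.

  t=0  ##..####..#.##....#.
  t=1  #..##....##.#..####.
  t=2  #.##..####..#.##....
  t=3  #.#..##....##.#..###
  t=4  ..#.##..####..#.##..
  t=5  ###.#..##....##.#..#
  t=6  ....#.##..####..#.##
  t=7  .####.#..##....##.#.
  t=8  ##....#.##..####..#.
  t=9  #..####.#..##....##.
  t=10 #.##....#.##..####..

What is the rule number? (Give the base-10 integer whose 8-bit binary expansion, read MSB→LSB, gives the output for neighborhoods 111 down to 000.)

15

  nb ###: next=.  (t=0,i=5, bit7=0)
  nb ##.: next=.  (t=0,i=1, bit6=0)
  nb #.#: next=.  (t=0,i=11, bit5=0)
  nb #..: next=.  (t=0,i=2, bit4=0)
  nb .##: next=#  (t=0,i=0, bit3=1)
  nb .#.: next=#  (t=0,i=10, bit2=1)
  nb ..#: next=#  (t=0,i=3, bit1=1)
  nb ...: next=#  (t=0,i=15, bit0=1)
  bits 00001111 = 15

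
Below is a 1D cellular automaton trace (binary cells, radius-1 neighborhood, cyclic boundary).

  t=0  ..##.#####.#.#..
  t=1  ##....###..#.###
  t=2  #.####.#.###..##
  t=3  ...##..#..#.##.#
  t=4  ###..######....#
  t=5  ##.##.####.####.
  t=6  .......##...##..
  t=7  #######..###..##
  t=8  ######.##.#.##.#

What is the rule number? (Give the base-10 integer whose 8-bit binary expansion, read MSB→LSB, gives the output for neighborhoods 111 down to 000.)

  ###|#  b7=1 t=0,i=6
  ##.|.  b6=0 t=0,i=3
  #.#|.  b5=0 t=0,i=4
  #..|#  b4=1 t=0,i=14
  .##|.  b3=0 t=0,i=2
  .#.|#  b2=1 t=0,i=11
  ..#|#  b1=1 t=0,i=1
  ...|#  b0=1 t=0,i=0
  bits 10010111 = 151

151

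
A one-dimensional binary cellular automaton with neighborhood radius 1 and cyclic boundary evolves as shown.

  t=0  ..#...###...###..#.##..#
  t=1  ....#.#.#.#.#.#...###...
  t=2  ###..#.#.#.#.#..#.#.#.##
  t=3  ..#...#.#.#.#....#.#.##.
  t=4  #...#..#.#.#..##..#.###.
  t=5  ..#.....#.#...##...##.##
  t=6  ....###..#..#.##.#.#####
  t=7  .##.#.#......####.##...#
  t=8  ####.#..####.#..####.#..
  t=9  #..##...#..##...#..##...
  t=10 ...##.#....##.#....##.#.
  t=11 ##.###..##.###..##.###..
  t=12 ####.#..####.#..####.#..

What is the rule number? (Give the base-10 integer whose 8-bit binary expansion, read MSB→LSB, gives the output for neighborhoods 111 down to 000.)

105

  [7] ### => .  t=0,i=7
  [6] ##. => #  t=0,i=8
  [5] #.# => #  t=0,i=18
  [4] #.. => .  t=0,i=0
  [3] .## => #  t=0,i=6
  [2] .#. => .  t=0,i=2
  [1] ..# => .  t=0,i=1
  [0] ... => #  t=0,i=4
  bits 01101001 = 105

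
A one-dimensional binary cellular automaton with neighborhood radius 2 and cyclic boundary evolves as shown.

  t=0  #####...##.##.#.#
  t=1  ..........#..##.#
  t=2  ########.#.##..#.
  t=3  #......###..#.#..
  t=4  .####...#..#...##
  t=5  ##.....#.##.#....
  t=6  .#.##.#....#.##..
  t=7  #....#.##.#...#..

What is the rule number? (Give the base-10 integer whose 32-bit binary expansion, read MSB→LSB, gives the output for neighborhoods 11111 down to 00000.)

749556485

  ##### -> .   bit 31 = 0  t=0,i=1
  ####. -> .   bit 30 = 0  t=0,i=3
  ###.# -> #   bit 29 = 1  t=2,i=7
  ###.. -> .   bit 28 = 0  t=0,i=4
  ##.## -> #   bit 27 = 1  t=0,i=10
  ##.#. -> #   bit 26 = 1  t=0,i=13
  ##..# -> .   bit 25 = 0  t=2,i=13
  ##... -> .   bit 24 = 0  t=0,i=5
  #.### -> #   bit 23 = 1  t=0,i=16
  #.##. -> .   bit 22 = 0  t=0,i=11
  #.#.# -> #   bit 21 = 1  t=0,i=14
  #.#.. -> .   bit 20 = 0  t=1,i=16
  #..## -> #   bit 19 = 1  t=1,i=12
  #..#. -> #   bit 18 = 1  t=2,i=14
  #...# -> .   bit 17 = 0  t=0,i=6
  #.... -> #   bit 16 = 1  t=1,i=1
  .#### -> .   bit 15 = 0  t=0,i=0
  .###. -> #   bit 14 = 1  t=3,i=8
  .##.# -> .   bit 13 = 0  t=0,i=9
  .##.. -> #   bit 12 = 1  t=2,i=12
  .#.## -> .   bit 11 = 0  t=0,i=15
  .#.#. -> .   bit 10 = 0  t=3,i=13
  .#..# -> #   bit 9 = 1  t=1,i=11
  .#... -> #   bit 8 = 1  t=1,i=0
  ..### -> .   bit 7 = 0  t=3,i=7
  ..##. -> .   bit 6 = 0  t=0,i=8
  ..#.# -> .   bit 5 = 0  t=2,i=15
  ..#.. -> .   bit 4 = 0  t=1,i=10
  ...## -> .   bit 3 = 0  t=0,i=7
  ...#. -> #   bit 2 = 1  t=1,i=9
  ....# -> .   bit 1 = 0  t=1,i=8
  ..... -> #   bit 0 = 1  t=1,i=2
  bits 00101100101011010101001100000101 = 749556485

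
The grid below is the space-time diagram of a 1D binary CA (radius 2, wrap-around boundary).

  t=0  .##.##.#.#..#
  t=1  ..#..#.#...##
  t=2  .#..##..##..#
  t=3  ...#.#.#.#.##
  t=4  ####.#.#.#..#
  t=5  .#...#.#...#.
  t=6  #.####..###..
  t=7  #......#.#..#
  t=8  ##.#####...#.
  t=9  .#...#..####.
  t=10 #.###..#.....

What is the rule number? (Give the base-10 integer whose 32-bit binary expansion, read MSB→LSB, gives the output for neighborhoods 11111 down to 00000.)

  ##### -> #   bit 31 = 1  t=4,i=1
  ####. -> .   bit 30 = 0  t=4,i=2
  ###.# -> .   bit 29 = 0  t=4,i=3
  ###.. -> .   bit 28 = 0  t=6,i=5
  ##.## -> .   bit 27 = 0  t=0,i=3
  ##.#. -> .   bit 26 = 0  t=0,i=6
  ##..# -> .   bit 25 = 0  t=1,i=0
  ##... -> #   bit 24 = 1  t=3,i=0
  #.### -> .   bit 23 = 0  t=6,i=2
  #.##. -> .   bit 22 = 0  t=0,i=1
  #.#.# -> #   bit 21 = 1  t=0,i=7
  #.#.. -> .   bit 20 = 0  t=0,i=9
  #..## -> #   bit 19 = 1  t=2,i=3
  #..#. -> #   bit 18 = 1  t=0,i=11
  #...# -> #   bit 17 = 1  t=1,i=9
  #.... -> .   bit 16 = 0  t=7,i=2
  .#### -> .   bit 15 = 0  t=4,i=0
  .###. -> #   bit 14 = 1  t=6,i=9
  .##.# -> #   bit 13 = 1  t=0,i=2
  .##.. -> #   bit 12 = 1  t=1,i=12
  .#.## -> .   bit 11 = 0  t=0,i=0
  .#.#. -> .   bit 10 = 0  t=0,i=8
  .#..# -> .   bit 9 = 0  t=0,i=10
  .#... -> #   bit 8 = 1  t=1,i=8
  ..### -> .   bit 7 = 0  t=4,i=12
  ..##. -> .   bit 6 = 0  t=1,i=11
  ..#.# -> #   bit 5 = 1  t=0,i=12
  ..#.. -> .   bit 4 = 0  t=1,i=2
  ...## -> .   bit 3 = 0  t=1,i=10
  ...#. -> #   bit 2 = 1  t=3,i=2
  ....# -> #   bit 1 = 1  t=7,i=5
  ..... -> #   bit 0 = 1  t=7,i=3
  bits 10000001001011100111000100100111 = 2167304487

2167304487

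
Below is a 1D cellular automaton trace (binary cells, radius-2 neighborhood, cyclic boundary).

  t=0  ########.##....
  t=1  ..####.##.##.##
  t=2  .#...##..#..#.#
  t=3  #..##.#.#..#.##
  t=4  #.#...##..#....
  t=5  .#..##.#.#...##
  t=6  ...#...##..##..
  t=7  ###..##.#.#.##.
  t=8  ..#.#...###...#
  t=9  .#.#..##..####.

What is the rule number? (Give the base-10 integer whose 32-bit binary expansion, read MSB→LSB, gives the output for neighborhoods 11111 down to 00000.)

3106804751

  #####|#  b31=1 t=0,i=2
  ####.|.  b30=0 t=0,i=6
  ###.#|#  b29=1 t=0,i=7
  ###..|#  b28=1 t=3,i=0
  ##.##|#  b27=1 t=0,i=8
  ##.#.|.  b26=0 t=3,i=5
  ##..#|.  b25=0 t=1,i=0
  ##...|#  b24=1 t=0,i=11
  #.###|.  b23=0 t=3,i=13
  #.##.|.  b22=0 t=0,i=9
  #.#.#|#  b21=1 t=2,i=14
  #.#..|.  b20=0 t=2,i=1
  #..##|#  b19=1 t=1,i=1
  #..#.|#  b18=1 t=2,i=8
  #...#|#  b17=1 t=2,i=3
  #....|.  b16=0 t=0,i=12
  .####|.  b15=0 t=0,i=1
  .###.|.  b14=0 t=3,i=14
  .##.#|.  b13=0 t=1,i=8
  .##..|#  b12=1 t=0,i=10
  .#.##|.  b11=0 t=3,i=12
  .#.#.|#  b10=1 t=2,i=0
  .#..#|.  b9=0 t=2,i=10
  .#...|.  b8=0 t=2,i=2
  ..###|.  b7=0 t=0,i=0
  ..##.|.  b6=0 t=2,i=5
  ..#.#|.  b5=0 t=2,i=12
  ..#..|.  b4=0 t=2,i=9
  ...##|#  b3=1 t=0,i=14
  ...#.|#  b2=1 t=4,i=14
  ....#|#  b1=1 t=0,i=13
  .....|#  b0=1 t=6,i=0
  bits 10111001001011100001010000001111 = 3106804751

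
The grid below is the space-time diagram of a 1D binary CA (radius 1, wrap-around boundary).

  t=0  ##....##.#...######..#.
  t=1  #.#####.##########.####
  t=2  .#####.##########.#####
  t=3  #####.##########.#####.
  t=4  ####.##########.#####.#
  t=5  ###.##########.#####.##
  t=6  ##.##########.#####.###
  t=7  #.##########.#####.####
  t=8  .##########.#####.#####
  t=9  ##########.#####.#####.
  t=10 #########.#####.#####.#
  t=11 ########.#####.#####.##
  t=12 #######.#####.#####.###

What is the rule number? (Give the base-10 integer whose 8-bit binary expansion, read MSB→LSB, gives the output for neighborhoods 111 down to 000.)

191

  ###|#  b7=1 t=0,i=14
  ##.|.  b6=0 t=0,i=1
  #.#|#  b5=1 t=0,i=8
  #..|#  b4=1 t=0,i=2
  .##|#  b3=1 t=0,i=0
  .#.|#  b2=1 t=0,i=9
  ..#|#  b1=1 t=0,i=5
  ...|#  b0=1 t=0,i=3
  bits 10111111 = 191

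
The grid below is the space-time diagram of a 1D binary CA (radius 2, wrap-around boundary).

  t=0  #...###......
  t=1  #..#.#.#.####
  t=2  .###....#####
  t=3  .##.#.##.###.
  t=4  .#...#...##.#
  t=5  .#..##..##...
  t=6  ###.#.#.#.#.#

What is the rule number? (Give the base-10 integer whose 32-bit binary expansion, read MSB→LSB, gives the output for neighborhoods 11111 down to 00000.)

  ##### -> #   bit 31 = 1  t=1,i=11
  ####. -> #   bit 30 = 1  t=1,i=12
  ###.# -> .   bit 29 = 0  t=2,i=12
  ###.. -> .   bit 28 = 0  t=0,i=6
  ##.## -> .   bit 27 = 0  t=2,i=0
  ##.#. -> .   bit 26 = 0  t=3,i=3
  ##..# -> #   bit 25 = 1  t=1,i=1
  ##... -> #   bit 24 = 1  t=0,i=7
  #.### -> #   bit 23 = 1  t=1,i=9
  #.##. -> .   bit 22 = 0  t=3,i=6
  #.#.# -> .   bit 21 = 0  t=1,i=5
  #.#.. -> #   bit 20 = 1  t=4,i=1
  #..## -> .   bit 19 = 0  t=3,i=0
  #..#. -> #   bit 18 = 1  t=1,i=2
  #...# -> .   bit 17 = 0  t=0,i=2
  #.... -> .   bit 16 = 0  t=0,i=8
  .#### -> #   bit 15 = 1  t=1,i=10
  .###. -> #   bit 14 = 1  t=0,i=5
  .##.# -> .   bit 13 = 0  t=3,i=2
  .##.. -> .   bit 12 = 0  t=5,i=5
  .#.## -> #   bit 11 = 1  t=1,i=8
  .#.#. -> .   bit 10 = 0  t=1,i=4
  .#..# -> #   bit 9 = 1  t=5,i=2
  .#... -> .   bit 8 = 0  t=0,i=1
  ..### -> .   bit 7 = 0  t=0,i=4
  ..##. -> #   bit 6 = 1  t=3,i=1
  ..#.# -> #   bit 5 = 1  t=1,i=3
  ..#.. -> #   bit 4 = 1  t=0,i=0
  ...## -> #   bit 3 = 1  t=0,i=3
  ...#. -> #   bit 2 = 1  t=0,i=12
  ....# -> #   bit 1 = 1  t=0,i=11
  ..... -> #   bit 0 = 1  t=0,i=9
  bits 11000011100101001100101001111111 = 3281308287

3281308287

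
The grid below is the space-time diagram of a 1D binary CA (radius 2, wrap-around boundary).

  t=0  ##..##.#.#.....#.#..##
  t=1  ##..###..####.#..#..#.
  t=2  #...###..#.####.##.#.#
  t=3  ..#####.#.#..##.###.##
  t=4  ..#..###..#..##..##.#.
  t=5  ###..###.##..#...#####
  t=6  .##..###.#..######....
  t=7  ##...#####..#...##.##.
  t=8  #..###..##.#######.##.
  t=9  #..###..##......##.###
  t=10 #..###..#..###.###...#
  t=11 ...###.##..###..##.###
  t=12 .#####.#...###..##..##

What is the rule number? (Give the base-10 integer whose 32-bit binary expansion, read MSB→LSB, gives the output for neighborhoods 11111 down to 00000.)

  [31] ##### => .  t=3,i=4
  [30] ####. => #  t=0,i=0
  [29] ###.# => #  t=1,i=12
  [28] ###.. => #  t=0,i=1
  [27] ##.## => .  t=2,i=15
  [26] ##.#. => #  t=0,i=6
  [25] ##..# => .  t=0,i=2
  [24] ##... => .  t=2,i=1
  [23] #.### => .  t=2,i=11
  [22] #.##. => #  t=1,i=0
  [21] #.#.# => .  t=0,i=7
  [20] #.#.. => #  t=0,i=9
  [19] #..## => .  t=0,i=3
  [18] #..#. => #  t=1,i=16
  [17] #...# => #  t=2,i=2
  [16] #.... => #  t=0,i=11
  [15] .#### => .  t=0,i=21
  [14] .###. => #  t=1,i=5
  [13] .##.# => #  t=0,i=5
  [12] .##.. => .  t=1,i=1
  [11] .#.## => #  t=1,i=21
  [10] .#.#. => .  t=0,i=8
  [9] .#..# => .  t=0,i=18
  [8] .#... => #  t=0,i=10
  [7] ..### => #  t=0,i=20
  [6] ..##. => #  t=0,i=4
  [5] ..#.# => .  t=0,i=15
  [4] ..#.. => #  t=1,i=17
  [3] ...## => #  t=2,i=3
  [2] ...#. => #  t=0,i=14
  [1] ....# => .  t=0,i=13
  [0] ..... => #  t=0,i=12
  bits 01110100010101110110100111011101 = 1951885789

1951885789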